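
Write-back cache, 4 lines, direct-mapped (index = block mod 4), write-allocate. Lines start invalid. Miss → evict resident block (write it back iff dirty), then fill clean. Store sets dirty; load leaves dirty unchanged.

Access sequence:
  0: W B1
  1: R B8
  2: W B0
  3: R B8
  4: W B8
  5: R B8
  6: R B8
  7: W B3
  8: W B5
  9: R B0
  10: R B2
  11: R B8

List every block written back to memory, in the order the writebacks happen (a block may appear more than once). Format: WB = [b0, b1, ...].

0: W B1 → L1 miss [D]
1: R B8 → L0 miss [-]
2: W B0 → L0 miss [D]
3: R B8 → L0 miss wb→B0 [-]
4: W B8 → L0 hit [D]
5: R B8 → L0 hit [D]
6: R B8 → L0 hit [D]
7: W B3 → L3 miss [D]
8: W B5 → L1 miss wb→B1 [D]
9: R B0 → L0 miss wb→B8 [-]
10: R B2 → L2 miss [-]
11: R B8 → L0 miss [-]

WB = [0, 1, 8]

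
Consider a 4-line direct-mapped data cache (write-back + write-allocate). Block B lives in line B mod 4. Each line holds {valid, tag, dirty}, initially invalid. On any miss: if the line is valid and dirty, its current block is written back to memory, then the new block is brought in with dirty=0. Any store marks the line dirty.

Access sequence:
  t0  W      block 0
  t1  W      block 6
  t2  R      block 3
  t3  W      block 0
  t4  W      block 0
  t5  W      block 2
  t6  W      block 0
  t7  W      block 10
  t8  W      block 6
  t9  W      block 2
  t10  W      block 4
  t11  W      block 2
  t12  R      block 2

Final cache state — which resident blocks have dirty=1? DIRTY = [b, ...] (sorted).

DIRTY = [2, 4]

0: W B0 -> L0 miss  d=D]
1: W B6 -> L2 miss  d=D]
2: R B3 -> L3 miss  d=-]
3: W B0 -> L0 hit  d=D]
4: W B0 -> L0 hit  d=D]
5: W B2 -> L2 miss wb->B6  d=D]
6: W B0 -> L0 hit  d=D]
7: W B10 -> L2 miss wb->B2  d=D]
8: W B6 -> L2 miss wb->B10  d=D]
9: W B2 -> L2 miss wb->B6  d=D]
10: W B4 -> L0 miss wb->B0  d=D]
11: W B2 -> L2 hit  d=D]
12: R B2 -> L2 hit  d=D]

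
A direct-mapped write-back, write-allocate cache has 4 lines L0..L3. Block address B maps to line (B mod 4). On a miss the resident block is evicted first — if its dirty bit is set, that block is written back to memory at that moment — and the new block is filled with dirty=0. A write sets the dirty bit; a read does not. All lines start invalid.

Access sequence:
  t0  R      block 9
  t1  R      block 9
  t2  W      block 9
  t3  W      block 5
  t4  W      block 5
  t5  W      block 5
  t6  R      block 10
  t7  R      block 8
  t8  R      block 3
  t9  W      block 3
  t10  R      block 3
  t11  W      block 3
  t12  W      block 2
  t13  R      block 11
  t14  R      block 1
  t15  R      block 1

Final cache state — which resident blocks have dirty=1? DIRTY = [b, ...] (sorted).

DIRTY = [2]

0: R B9 -> L1 miss  d=-]
1: R B9 -> L1 hit  d=-]
2: W B9 -> L1 hit  d=D]
3: W B5 -> L1 miss wb->B9  d=D]
4: W B5 -> L1 hit  d=D]
5: W B5 -> L1 hit  d=D]
6: R B10 -> L2 miss  d=-]
7: R B8 -> L0 miss  d=-]
8: R B3 -> L3 miss  d=-]
9: W B3 -> L3 hit  d=D]
10: R B3 -> L3 hit  d=D]
11: W B3 -> L3 hit  d=D]
12: W B2 -> L2 miss  d=D]
13: R B11 -> L3 miss wb->B3  d=-]
14: R B1 -> L1 miss wb->B5  d=-]
15: R B1 -> L1 hit  d=-]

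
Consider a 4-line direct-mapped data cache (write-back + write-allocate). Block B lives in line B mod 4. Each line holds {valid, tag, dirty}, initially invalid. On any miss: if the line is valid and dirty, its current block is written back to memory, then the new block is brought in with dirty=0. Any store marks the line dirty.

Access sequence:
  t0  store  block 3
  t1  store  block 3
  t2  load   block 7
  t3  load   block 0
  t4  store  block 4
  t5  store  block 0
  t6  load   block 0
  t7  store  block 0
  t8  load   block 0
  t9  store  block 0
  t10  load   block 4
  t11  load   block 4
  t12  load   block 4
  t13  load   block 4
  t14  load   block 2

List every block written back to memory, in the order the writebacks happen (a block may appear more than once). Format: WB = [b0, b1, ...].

WB = [3, 4, 0]

0: W B3 → L3 miss [D]
1: W B3 → L3 hit [D]
2: R B7 → L3 miss wb→B3 [-]
3: R B0 → L0 miss [-]
4: W B4 → L0 miss [D]
5: W B0 → L0 miss wb→B4 [D]
6: R B0 → L0 hit [D]
7: W B0 → L0 hit [D]
8: R B0 → L0 hit [D]
9: W B0 → L0 hit [D]
10: R B4 → L0 miss wb→B0 [-]
11: R B4 → L0 hit [-]
12: R B4 → L0 hit [-]
13: R B4 → L0 hit [-]
14: R B2 → L2 miss [-]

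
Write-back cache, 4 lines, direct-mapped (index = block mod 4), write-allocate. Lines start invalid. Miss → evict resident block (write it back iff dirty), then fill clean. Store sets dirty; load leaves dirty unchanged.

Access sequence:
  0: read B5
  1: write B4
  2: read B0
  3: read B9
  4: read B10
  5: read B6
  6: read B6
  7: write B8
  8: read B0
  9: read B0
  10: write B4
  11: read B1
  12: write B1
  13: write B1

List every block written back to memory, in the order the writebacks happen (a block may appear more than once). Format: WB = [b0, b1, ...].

WB = [4, 8]

0: R B5 → L1 miss [-]
1: W B4 → L0 miss [D]
2: R B0 → L0 miss wb→B4 [-]
3: R B9 → L1 miss [-]
4: R B10 → L2 miss [-]
5: R B6 → L2 miss [-]
6: R B6 → L2 hit [-]
7: W B8 → L0 miss [D]
8: R B0 → L0 miss wb→B8 [-]
9: R B0 → L0 hit [-]
10: W B4 → L0 miss [D]
11: R B1 → L1 miss [-]
12: W B1 → L1 hit [D]
13: W B1 → L1 hit [D]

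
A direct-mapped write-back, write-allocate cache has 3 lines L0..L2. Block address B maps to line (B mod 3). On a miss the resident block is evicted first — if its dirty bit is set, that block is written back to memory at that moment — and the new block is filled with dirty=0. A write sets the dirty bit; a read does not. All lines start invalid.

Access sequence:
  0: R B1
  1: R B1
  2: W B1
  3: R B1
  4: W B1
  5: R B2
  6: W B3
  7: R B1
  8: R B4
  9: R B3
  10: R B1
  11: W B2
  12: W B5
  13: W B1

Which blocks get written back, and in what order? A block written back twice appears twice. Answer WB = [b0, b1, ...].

WB = [1, 2]

0: R B1 → L1 miss [-]
1: R B1 → L1 hit [-]
2: W B1 → L1 hit [D]
3: R B1 → L1 hit [D]
4: W B1 → L1 hit [D]
5: R B2 → L2 miss [-]
6: W B3 → L0 miss [D]
7: R B1 → L1 hit [D]
8: R B4 → L1 miss wb→B1 [-]
9: R B3 → L0 hit [D]
10: R B1 → L1 miss [-]
11: W B2 → L2 hit [D]
12: W B5 → L2 miss wb→B2 [D]
13: W B1 → L1 hit [D]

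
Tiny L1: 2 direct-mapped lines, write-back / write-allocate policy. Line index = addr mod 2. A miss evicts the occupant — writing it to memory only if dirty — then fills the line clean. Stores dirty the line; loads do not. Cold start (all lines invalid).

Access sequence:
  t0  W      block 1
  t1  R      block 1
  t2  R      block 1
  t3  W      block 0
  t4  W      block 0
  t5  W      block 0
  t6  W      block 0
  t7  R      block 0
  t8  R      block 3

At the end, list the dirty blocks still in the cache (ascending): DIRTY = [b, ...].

0: W B1 → L1 miss [D]
1: R B1 → L1 hit [D]
2: R B1 → L1 hit [D]
3: W B0 → L0 miss [D]
4: W B0 → L0 hit [D]
5: W B0 → L0 hit [D]
6: W B0 → L0 hit [D]
7: R B0 → L0 hit [D]
8: R B3 → L1 miss wb→B1 [-]

DIRTY = [0]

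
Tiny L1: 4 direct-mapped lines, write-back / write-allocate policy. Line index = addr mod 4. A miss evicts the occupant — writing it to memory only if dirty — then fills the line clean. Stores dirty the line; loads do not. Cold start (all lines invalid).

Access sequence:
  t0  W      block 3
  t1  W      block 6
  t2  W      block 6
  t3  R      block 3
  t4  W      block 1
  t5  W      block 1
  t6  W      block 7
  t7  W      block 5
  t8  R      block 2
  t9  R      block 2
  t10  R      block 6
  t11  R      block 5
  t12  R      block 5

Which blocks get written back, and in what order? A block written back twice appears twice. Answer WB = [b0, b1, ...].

0: W B3 → L3 miss [D]
1: W B6 → L2 miss [D]
2: W B6 → L2 hit [D]
3: R B3 → L3 hit [D]
4: W B1 → L1 miss [D]
5: W B1 → L1 hit [D]
6: W B7 → L3 miss wb→B3 [D]
7: W B5 → L1 miss wb→B1 [D]
8: R B2 → L2 miss wb→B6 [-]
9: R B2 → L2 hit [-]
10: R B6 → L2 miss [-]
11: R B5 → L1 hit [D]
12: R B5 → L1 hit [D]

WB = [3, 1, 6]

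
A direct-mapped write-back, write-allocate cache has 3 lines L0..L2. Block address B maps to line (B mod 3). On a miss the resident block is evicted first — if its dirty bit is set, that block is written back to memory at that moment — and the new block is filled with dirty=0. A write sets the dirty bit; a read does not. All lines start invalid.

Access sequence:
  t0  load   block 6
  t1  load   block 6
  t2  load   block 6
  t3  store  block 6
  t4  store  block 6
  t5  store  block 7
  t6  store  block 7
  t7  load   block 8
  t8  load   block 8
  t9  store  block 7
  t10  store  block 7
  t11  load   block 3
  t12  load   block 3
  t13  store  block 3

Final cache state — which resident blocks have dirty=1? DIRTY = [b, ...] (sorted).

0: R B6 → L0 miss [-]
1: R B6 → L0 hit [-]
2: R B6 → L0 hit [-]
3: W B6 → L0 hit [D]
4: W B6 → L0 hit [D]
5: W B7 → L1 miss [D]
6: W B7 → L1 hit [D]
7: R B8 → L2 miss [-]
8: R B8 → L2 hit [-]
9: W B7 → L1 hit [D]
10: W B7 → L1 hit [D]
11: R B3 → L0 miss wb→B6 [-]
12: R B3 → L0 hit [-]
13: W B3 → L0 hit [D]

DIRTY = [3, 7]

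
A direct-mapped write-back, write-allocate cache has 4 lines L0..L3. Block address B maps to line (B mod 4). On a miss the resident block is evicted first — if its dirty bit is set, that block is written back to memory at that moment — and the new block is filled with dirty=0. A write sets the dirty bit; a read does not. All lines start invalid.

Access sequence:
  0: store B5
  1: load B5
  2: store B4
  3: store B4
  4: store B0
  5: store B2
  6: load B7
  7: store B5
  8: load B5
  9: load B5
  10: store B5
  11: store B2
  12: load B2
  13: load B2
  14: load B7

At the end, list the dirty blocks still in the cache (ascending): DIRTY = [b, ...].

0: W B5 → L1 miss [D]
1: R B5 → L1 hit [D]
2: W B4 → L0 miss [D]
3: W B4 → L0 hit [D]
4: W B0 → L0 miss wb→B4 [D]
5: W B2 → L2 miss [D]
6: R B7 → L3 miss [-]
7: W B5 → L1 hit [D]
8: R B5 → L1 hit [D]
9: R B5 → L1 hit [D]
10: W B5 → L1 hit [D]
11: W B2 → L2 hit [D]
12: R B2 → L2 hit [D]
13: R B2 → L2 hit [D]
14: R B7 → L3 hit [-]

DIRTY = [0, 2, 5]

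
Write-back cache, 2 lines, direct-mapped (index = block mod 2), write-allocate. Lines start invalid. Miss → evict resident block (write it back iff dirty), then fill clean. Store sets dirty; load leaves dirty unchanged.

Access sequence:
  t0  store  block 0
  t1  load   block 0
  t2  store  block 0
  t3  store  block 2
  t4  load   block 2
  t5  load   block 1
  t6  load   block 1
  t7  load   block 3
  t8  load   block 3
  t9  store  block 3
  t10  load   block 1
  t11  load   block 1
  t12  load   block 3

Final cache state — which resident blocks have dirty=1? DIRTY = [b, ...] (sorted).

  0 | W B0 → L0 miss [D]
  1 | R B0 → L0 hit [D]
  2 | W B0 → L0 hit [D]
  3 | W B2 → L0 miss wb→B0 [D]
  4 | R B2 → L0 hit [D]
  5 | R B1 → L1 miss [-]
  6 | R B1 → L1 hit [-]
  7 | R B3 → L1 miss [-]
  8 | R B3 → L1 hit [-]
  9 | W B3 → L1 hit [D]
  10 | R B1 → L1 miss wb→B3 [-]
  11 | R B1 → L1 hit [-]
  12 | R B3 → L1 miss [-]

DIRTY = [2]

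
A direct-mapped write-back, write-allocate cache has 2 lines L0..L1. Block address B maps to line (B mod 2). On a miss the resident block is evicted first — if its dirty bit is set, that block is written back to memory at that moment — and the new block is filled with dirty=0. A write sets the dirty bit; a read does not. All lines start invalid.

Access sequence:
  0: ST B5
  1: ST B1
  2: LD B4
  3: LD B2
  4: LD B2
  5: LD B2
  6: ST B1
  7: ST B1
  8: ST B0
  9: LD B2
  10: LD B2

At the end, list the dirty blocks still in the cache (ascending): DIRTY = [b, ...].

0: W B5 → L1 miss [D]
1: W B1 → L1 miss wb→B5 [D]
2: R B4 → L0 miss [-]
3: R B2 → L0 miss [-]
4: R B2 → L0 hit [-]
5: R B2 → L0 hit [-]
6: W B1 → L1 hit [D]
7: W B1 → L1 hit [D]
8: W B0 → L0 miss [D]
9: R B2 → L0 miss wb→B0 [-]
10: R B2 → L0 hit [-]

DIRTY = [1]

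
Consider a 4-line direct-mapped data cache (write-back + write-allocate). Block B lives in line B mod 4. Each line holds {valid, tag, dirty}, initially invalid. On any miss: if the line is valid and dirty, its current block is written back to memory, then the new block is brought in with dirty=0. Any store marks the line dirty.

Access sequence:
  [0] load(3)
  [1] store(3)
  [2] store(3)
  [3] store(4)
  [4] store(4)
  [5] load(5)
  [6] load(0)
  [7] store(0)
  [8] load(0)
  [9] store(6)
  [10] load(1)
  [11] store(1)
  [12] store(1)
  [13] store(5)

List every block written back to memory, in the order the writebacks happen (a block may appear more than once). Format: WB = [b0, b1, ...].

0: R B3 -> L3 miss  d=-]
1: W B3 -> L3 hit  d=D]
2: W B3 -> L3 hit  d=D]
3: W B4 -> L0 miss  d=D]
4: W B4 -> L0 hit  d=D]
5: R B5 -> L1 miss  d=-]
6: R B0 -> L0 miss wb->B4  d=-]
7: W B0 -> L0 hit  d=D]
8: R B0 -> L0 hit  d=D]
9: W B6 -> L2 miss  d=D]
10: R B1 -> L1 miss  d=-]
11: W B1 -> L1 hit  d=D]
12: W B1 -> L1 hit  d=D]
13: W B5 -> L1 miss wb->B1  d=D]

WB = [4, 1]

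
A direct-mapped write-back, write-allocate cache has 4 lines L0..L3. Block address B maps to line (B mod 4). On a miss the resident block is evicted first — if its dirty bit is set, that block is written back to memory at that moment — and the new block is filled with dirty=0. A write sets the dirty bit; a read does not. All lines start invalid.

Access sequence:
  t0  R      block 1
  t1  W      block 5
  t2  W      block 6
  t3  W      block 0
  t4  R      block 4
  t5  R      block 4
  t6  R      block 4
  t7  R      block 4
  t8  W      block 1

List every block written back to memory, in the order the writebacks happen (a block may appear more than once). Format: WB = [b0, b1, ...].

  0 | R B1 → L1 miss [-]
  1 | W B5 → L1 miss [D]
  2 | W B6 → L2 miss [D]
  3 | W B0 → L0 miss [D]
  4 | R B4 → L0 miss wb→B0 [-]
  5 | R B4 → L0 hit [-]
  6 | R B4 → L0 hit [-]
  7 | R B4 → L0 hit [-]
  8 | W B1 → L1 miss wb→B5 [D]

WB = [0, 5]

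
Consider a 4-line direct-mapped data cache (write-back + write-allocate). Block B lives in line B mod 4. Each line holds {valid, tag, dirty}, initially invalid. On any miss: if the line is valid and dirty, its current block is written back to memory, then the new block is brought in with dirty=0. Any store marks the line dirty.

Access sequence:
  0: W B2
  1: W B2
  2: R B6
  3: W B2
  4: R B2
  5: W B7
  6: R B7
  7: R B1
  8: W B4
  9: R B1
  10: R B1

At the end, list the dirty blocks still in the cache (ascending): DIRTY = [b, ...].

DIRTY = [2, 4, 7]

0: W B2 -> L2 miss  d=D]
1: W B2 -> L2 hit  d=D]
2: R B6 -> L2 miss wb->B2  d=-]
3: W B2 -> L2 miss  d=D]
4: R B2 -> L2 hit  d=D]
5: W B7 -> L3 miss  d=D]
6: R B7 -> L3 hit  d=D]
7: R B1 -> L1 miss  d=-]
8: W B4 -> L0 miss  d=D]
9: R B1 -> L1 hit  d=-]
10: R B1 -> L1 hit  d=-]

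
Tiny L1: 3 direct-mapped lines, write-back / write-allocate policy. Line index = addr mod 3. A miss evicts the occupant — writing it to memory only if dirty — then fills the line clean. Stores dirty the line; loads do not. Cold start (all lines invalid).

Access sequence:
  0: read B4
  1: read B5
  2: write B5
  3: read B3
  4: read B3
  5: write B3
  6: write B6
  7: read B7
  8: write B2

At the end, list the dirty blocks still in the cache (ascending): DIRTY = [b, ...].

DIRTY = [2, 6]

0: R B4 → L1 miss [-]
1: R B5 → L2 miss [-]
2: W B5 → L2 hit [D]
3: R B3 → L0 miss [-]
4: R B3 → L0 hit [-]
5: W B3 → L0 hit [D]
6: W B6 → L0 miss wb→B3 [D]
7: R B7 → L1 miss [-]
8: W B2 → L2 miss wb→B5 [D]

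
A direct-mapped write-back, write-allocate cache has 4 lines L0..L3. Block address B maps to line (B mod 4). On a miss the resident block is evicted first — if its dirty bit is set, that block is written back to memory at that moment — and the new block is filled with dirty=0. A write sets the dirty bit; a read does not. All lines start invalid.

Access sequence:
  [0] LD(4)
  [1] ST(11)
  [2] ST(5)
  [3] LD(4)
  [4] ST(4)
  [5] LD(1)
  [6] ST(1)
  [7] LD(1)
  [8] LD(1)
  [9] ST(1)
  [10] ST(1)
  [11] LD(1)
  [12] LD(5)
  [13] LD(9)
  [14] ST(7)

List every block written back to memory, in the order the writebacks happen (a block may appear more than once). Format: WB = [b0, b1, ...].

  0 | R B4 → L0 miss [-]
  1 | W B11 → L3 miss [D]
  2 | W B5 → L1 miss [D]
  3 | R B4 → L0 hit [-]
  4 | W B4 → L0 hit [D]
  5 | R B1 → L1 miss wb→B5 [-]
  6 | W B1 → L1 hit [D]
  7 | R B1 → L1 hit [D]
  8 | R B1 → L1 hit [D]
  9 | W B1 → L1 hit [D]
  10 | W B1 → L1 hit [D]
  11 | R B1 → L1 hit [D]
  12 | R B5 → L1 miss wb→B1 [-]
  13 | R B9 → L1 miss [-]
  14 | W B7 → L3 miss wb→B11 [D]

WB = [5, 1, 11]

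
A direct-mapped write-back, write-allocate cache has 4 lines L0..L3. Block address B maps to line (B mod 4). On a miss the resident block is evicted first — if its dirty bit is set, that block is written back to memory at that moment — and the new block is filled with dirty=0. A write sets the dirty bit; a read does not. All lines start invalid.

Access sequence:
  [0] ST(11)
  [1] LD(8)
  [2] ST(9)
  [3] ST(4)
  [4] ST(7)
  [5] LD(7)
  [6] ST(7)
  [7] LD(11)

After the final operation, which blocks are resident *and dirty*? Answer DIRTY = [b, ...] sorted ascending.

0: W B11 -> L3 miss  d=D]
1: R B8 -> L0 miss  d=-]
2: W B9 -> L1 miss  d=D]
3: W B4 -> L0 miss  d=D]
4: W B7 -> L3 miss wb->B11  d=D]
5: R B7 -> L3 hit  d=D]
6: W B7 -> L3 hit  d=D]
7: R B11 -> L3 miss wb->B7  d=-]

DIRTY = [4, 9]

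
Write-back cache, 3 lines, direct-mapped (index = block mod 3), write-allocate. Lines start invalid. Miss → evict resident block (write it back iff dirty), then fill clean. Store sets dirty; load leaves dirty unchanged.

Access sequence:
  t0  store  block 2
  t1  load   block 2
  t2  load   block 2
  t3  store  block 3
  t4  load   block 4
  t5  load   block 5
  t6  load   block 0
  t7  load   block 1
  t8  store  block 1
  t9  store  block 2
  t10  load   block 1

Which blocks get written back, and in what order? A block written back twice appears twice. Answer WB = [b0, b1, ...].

WB = [2, 3]

  0 | W B2 → L2 miss [D]
  1 | R B2 → L2 hit [D]
  2 | R B2 → L2 hit [D]
  3 | W B3 → L0 miss [D]
  4 | R B4 → L1 miss [-]
  5 | R B5 → L2 miss wb→B2 [-]
  6 | R B0 → L0 miss wb→B3 [-]
  7 | R B1 → L1 miss [-]
  8 | W B1 → L1 hit [D]
  9 | W B2 → L2 miss [D]
  10 | R B1 → L1 hit [D]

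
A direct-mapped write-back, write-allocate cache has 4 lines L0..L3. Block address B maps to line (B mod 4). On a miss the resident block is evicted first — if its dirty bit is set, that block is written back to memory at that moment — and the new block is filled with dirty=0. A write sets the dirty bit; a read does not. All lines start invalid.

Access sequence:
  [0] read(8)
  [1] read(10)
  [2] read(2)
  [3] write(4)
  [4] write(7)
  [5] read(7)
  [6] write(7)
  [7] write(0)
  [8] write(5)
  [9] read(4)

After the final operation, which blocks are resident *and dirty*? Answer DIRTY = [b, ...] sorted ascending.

DIRTY = [5, 7]

0: R B8 → L0 miss [-]
1: R B10 → L2 miss [-]
2: R B2 → L2 miss [-]
3: W B4 → L0 miss [D]
4: W B7 → L3 miss [D]
5: R B7 → L3 hit [D]
6: W B7 → L3 hit [D]
7: W B0 → L0 miss wb→B4 [D]
8: W B5 → L1 miss [D]
9: R B4 → L0 miss wb→B0 [-]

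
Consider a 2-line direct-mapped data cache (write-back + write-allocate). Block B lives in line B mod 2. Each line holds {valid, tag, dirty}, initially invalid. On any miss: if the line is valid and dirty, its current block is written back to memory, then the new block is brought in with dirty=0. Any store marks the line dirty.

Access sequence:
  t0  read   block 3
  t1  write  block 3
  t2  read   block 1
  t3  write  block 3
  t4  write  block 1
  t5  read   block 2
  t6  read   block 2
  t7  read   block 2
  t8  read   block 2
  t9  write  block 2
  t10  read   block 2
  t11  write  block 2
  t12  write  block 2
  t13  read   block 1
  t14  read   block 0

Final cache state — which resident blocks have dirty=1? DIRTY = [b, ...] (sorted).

DIRTY = [1]

0: R B3 -> L1 miss  d=-]
1: W B3 -> L1 hit  d=D]
2: R B1 -> L1 miss wb->B3  d=-]
3: W B3 -> L1 miss  d=D]
4: W B1 -> L1 miss wb->B3  d=D]
5: R B2 -> L0 miss  d=-]
6: R B2 -> L0 hit  d=-]
7: R B2 -> L0 hit  d=-]
8: R B2 -> L0 hit  d=-]
9: W B2 -> L0 hit  d=D]
10: R B2 -> L0 hit  d=D]
11: W B2 -> L0 hit  d=D]
12: W B2 -> L0 hit  d=D]
13: R B1 -> L1 hit  d=D]
14: R B0 -> L0 miss wb->B2  d=-]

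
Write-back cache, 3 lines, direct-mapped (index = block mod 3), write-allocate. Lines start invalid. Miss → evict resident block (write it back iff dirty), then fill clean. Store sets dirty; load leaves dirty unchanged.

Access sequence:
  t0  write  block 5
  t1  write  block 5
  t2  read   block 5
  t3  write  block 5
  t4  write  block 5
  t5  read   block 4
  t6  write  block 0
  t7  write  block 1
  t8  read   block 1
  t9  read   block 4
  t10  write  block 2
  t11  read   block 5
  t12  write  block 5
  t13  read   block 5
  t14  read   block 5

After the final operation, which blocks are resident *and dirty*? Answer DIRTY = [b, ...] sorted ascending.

DIRTY = [0, 5]

0: W B5 → L2 miss [D]
1: W B5 → L2 hit [D]
2: R B5 → L2 hit [D]
3: W B5 → L2 hit [D]
4: W B5 → L2 hit [D]
5: R B4 → L1 miss [-]
6: W B0 → L0 miss [D]
7: W B1 → L1 miss [D]
8: R B1 → L1 hit [D]
9: R B4 → L1 miss wb→B1 [-]
10: W B2 → L2 miss wb→B5 [D]
11: R B5 → L2 miss wb→B2 [-]
12: W B5 → L2 hit [D]
13: R B5 → L2 hit [D]
14: R B5 → L2 hit [D]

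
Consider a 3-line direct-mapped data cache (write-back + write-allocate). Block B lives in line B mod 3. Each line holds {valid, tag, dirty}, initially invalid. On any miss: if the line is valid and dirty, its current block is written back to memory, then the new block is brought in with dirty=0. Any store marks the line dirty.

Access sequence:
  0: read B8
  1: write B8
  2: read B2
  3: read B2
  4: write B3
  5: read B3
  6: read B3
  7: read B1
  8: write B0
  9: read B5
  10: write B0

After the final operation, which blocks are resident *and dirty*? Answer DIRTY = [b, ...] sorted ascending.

  0 | R B8 → L2 miss [-]
  1 | W B8 → L2 hit [D]
  2 | R B2 → L2 miss wb→B8 [-]
  3 | R B2 → L2 hit [-]
  4 | W B3 → L0 miss [D]
  5 | R B3 → L0 hit [D]
  6 | R B3 → L0 hit [D]
  7 | R B1 → L1 miss [-]
  8 | W B0 → L0 miss wb→B3 [D]
  9 | R B5 → L2 miss [-]
  10 | W B0 → L0 hit [D]

DIRTY = [0]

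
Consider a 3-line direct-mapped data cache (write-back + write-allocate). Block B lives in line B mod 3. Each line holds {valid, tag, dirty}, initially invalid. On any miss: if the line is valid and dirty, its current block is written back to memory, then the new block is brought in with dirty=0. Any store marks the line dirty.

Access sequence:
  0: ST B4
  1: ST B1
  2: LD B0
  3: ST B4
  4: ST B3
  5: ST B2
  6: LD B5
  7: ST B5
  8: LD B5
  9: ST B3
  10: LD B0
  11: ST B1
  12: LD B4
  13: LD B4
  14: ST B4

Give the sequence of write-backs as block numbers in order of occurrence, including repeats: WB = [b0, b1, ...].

WB = [4, 1, 2, 3, 4, 1]

0: W B4 -> L1 miss  d=D]
1: W B1 -> L1 miss wb->B4  d=D]
2: R B0 -> L0 miss  d=-]
3: W B4 -> L1 miss wb->B1  d=D]
4: W B3 -> L0 miss  d=D]
5: W B2 -> L2 miss  d=D]
6: R B5 -> L2 miss wb->B2  d=-]
7: W B5 -> L2 hit  d=D]
8: R B5 -> L2 hit  d=D]
9: W B3 -> L0 hit  d=D]
10: R B0 -> L0 miss wb->B3  d=-]
11: W B1 -> L1 miss wb->B4  d=D]
12: R B4 -> L1 miss wb->B1  d=-]
13: R B4 -> L1 hit  d=-]
14: W B4 -> L1 hit  d=D]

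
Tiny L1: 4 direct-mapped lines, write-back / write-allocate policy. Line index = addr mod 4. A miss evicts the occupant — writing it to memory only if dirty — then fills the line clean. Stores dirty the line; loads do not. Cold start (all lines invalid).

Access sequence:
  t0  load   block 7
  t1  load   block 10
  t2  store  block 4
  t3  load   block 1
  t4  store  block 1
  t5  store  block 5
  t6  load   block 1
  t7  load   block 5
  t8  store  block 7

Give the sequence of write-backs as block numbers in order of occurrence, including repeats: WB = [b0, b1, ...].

WB = [1, 5]

  0 | R B7 → L3 miss [-]
  1 | R B10 → L2 miss [-]
  2 | W B4 → L0 miss [D]
  3 | R B1 → L1 miss [-]
  4 | W B1 → L1 hit [D]
  5 | W B5 → L1 miss wb→B1 [D]
  6 | R B1 → L1 miss wb→B5 [-]
  7 | R B5 → L1 miss [-]
  8 | W B7 → L3 hit [D]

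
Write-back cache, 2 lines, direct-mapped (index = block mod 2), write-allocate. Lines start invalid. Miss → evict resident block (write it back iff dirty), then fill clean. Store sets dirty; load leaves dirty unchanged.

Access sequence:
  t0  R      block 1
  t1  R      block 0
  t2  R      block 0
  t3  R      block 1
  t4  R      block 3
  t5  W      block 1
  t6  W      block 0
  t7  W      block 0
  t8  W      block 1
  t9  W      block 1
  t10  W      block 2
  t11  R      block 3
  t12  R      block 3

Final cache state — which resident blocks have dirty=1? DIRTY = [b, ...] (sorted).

DIRTY = [2]

0: R B1 -> L1 miss  d=-]
1: R B0 -> L0 miss  d=-]
2: R B0 -> L0 hit  d=-]
3: R B1 -> L1 hit  d=-]
4: R B3 -> L1 miss  d=-]
5: W B1 -> L1 miss  d=D]
6: W B0 -> L0 hit  d=D]
7: W B0 -> L0 hit  d=D]
8: W B1 -> L1 hit  d=D]
9: W B1 -> L1 hit  d=D]
10: W B2 -> L0 miss wb->B0  d=D]
11: R B3 -> L1 miss wb->B1  d=-]
12: R B3 -> L1 hit  d=-]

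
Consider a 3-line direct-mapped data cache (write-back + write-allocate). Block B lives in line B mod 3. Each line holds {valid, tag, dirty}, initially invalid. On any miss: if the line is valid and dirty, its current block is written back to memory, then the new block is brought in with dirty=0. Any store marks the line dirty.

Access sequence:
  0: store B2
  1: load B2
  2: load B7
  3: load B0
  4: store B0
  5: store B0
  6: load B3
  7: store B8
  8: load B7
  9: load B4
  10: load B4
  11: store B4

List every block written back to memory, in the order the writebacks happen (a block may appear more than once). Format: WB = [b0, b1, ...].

0: W B2 -> L2 miss  d=D]
1: R B2 -> L2 hit  d=D]
2: R B7 -> L1 miss  d=-]
3: R B0 -> L0 miss  d=-]
4: W B0 -> L0 hit  d=D]
5: W B0 -> L0 hit  d=D]
6: R B3 -> L0 miss wb->B0  d=-]
7: W B8 -> L2 miss wb->B2  d=D]
8: R B7 -> L1 hit  d=-]
9: R B4 -> L1 miss  d=-]
10: R B4 -> L1 hit  d=-]
11: W B4 -> L1 hit  d=D]

WB = [0, 2]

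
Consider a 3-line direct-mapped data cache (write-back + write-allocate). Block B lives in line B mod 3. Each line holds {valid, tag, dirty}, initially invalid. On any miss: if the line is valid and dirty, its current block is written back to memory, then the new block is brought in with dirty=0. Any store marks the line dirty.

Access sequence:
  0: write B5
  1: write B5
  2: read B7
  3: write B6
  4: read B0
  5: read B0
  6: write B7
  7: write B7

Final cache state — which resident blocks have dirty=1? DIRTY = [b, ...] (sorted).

DIRTY = [5, 7]

0: W B5 -> L2 miss  d=D]
1: W B5 -> L2 hit  d=D]
2: R B7 -> L1 miss  d=-]
3: W B6 -> L0 miss  d=D]
4: R B0 -> L0 miss wb->B6  d=-]
5: R B0 -> L0 hit  d=-]
6: W B7 -> L1 hit  d=D]
7: W B7 -> L1 hit  d=D]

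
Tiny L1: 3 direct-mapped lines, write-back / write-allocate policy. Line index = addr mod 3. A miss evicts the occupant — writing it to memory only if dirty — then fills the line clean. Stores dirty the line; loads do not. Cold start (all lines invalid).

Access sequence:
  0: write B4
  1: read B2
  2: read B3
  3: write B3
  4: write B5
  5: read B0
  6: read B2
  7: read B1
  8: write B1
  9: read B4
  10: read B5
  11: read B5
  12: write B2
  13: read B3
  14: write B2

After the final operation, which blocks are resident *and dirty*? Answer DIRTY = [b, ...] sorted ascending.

0: W B4 → L1 miss [D]
1: R B2 → L2 miss [-]
2: R B3 → L0 miss [-]
3: W B3 → L0 hit [D]
4: W B5 → L2 miss [D]
5: R B0 → L0 miss wb→B3 [-]
6: R B2 → L2 miss wb→B5 [-]
7: R B1 → L1 miss wb→B4 [-]
8: W B1 → L1 hit [D]
9: R B4 → L1 miss wb→B1 [-]
10: R B5 → L2 miss [-]
11: R B5 → L2 hit [-]
12: W B2 → L2 miss [D]
13: R B3 → L0 miss [-]
14: W B2 → L2 hit [D]

DIRTY = [2]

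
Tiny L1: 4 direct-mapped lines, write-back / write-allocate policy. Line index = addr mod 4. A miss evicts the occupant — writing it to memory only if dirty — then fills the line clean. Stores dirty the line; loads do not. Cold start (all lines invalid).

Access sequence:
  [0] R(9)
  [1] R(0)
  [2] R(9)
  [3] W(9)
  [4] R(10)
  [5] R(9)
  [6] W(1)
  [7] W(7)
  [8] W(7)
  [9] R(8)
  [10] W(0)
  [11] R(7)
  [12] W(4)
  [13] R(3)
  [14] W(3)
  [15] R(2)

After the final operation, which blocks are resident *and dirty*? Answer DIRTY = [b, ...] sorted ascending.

DIRTY = [1, 3, 4]

  0 | R B9 → L1 miss [-]
  1 | R B0 → L0 miss [-]
  2 | R B9 → L1 hit [-]
  3 | W B9 → L1 hit [D]
  4 | R B10 → L2 miss [-]
  5 | R B9 → L1 hit [D]
  6 | W B1 → L1 miss wb→B9 [D]
  7 | W B7 → L3 miss [D]
  8 | W B7 → L3 hit [D]
  9 | R B8 → L0 miss [-]
  10 | W B0 → L0 miss [D]
  11 | R B7 → L3 hit [D]
  12 | W B4 → L0 miss wb→B0 [D]
  13 | R B3 → L3 miss wb→B7 [-]
  14 | W B3 → L3 hit [D]
  15 | R B2 → L2 miss [-]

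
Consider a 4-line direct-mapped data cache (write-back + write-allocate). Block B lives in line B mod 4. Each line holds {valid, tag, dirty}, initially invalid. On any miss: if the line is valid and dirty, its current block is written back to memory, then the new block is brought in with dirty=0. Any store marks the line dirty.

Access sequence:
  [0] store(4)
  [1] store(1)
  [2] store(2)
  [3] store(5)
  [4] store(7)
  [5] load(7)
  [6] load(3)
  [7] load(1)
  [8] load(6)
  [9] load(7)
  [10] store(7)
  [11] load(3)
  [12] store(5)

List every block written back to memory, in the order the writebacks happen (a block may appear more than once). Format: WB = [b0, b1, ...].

0: W B4 → L0 miss [D]
1: W B1 → L1 miss [D]
2: W B2 → L2 miss [D]
3: W B5 → L1 miss wb→B1 [D]
4: W B7 → L3 miss [D]
5: R B7 → L3 hit [D]
6: R B3 → L3 miss wb→B7 [-]
7: R B1 → L1 miss wb→B5 [-]
8: R B6 → L2 miss wb→B2 [-]
9: R B7 → L3 miss [-]
10: W B7 → L3 hit [D]
11: R B3 → L3 miss wb→B7 [-]
12: W B5 → L1 miss [D]

WB = [1, 7, 5, 2, 7]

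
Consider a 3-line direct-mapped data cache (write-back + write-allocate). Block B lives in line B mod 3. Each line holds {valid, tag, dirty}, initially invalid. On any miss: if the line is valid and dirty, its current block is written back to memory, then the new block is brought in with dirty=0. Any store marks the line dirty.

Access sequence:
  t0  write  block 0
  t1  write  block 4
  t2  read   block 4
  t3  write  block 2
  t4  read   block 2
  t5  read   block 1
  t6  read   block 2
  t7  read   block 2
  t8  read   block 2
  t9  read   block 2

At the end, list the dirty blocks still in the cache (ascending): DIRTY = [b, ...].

0: W B0 → L0 miss [D]
1: W B4 → L1 miss [D]
2: R B4 → L1 hit [D]
3: W B2 → L2 miss [D]
4: R B2 → L2 hit [D]
5: R B1 → L1 miss wb→B4 [-]
6: R B2 → L2 hit [D]
7: R B2 → L2 hit [D]
8: R B2 → L2 hit [D]
9: R B2 → L2 hit [D]

DIRTY = [0, 2]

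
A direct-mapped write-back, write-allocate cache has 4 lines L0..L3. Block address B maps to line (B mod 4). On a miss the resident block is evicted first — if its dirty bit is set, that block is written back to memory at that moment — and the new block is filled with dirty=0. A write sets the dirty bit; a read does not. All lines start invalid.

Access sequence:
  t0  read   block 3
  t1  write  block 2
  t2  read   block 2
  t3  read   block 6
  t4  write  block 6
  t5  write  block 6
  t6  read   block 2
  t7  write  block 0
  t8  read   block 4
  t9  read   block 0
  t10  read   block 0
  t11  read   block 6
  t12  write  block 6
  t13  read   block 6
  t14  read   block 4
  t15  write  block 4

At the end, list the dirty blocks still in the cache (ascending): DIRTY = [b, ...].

  0 | R B3 → L3 miss [-]
  1 | W B2 → L2 miss [D]
  2 | R B2 → L2 hit [D]
  3 | R B6 → L2 miss wb→B2 [-]
  4 | W B6 → L2 hit [D]
  5 | W B6 → L2 hit [D]
  6 | R B2 → L2 miss wb→B6 [-]
  7 | W B0 → L0 miss [D]
  8 | R B4 → L0 miss wb→B0 [-]
  9 | R B0 → L0 miss [-]
  10 | R B0 → L0 hit [-]
  11 | R B6 → L2 miss [-]
  12 | W B6 → L2 hit [D]
  13 | R B6 → L2 hit [D]
  14 | R B4 → L0 miss [-]
  15 | W B4 → L0 hit [D]

DIRTY = [4, 6]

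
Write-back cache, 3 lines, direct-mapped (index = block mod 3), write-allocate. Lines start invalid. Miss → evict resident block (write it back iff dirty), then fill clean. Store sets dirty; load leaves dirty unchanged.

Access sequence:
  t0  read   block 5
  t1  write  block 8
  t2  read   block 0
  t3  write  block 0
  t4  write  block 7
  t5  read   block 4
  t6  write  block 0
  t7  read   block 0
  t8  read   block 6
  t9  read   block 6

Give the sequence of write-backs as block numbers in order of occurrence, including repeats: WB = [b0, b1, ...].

  0 | R B5 → L2 miss [-]
  1 | W B8 → L2 miss [D]
  2 | R B0 → L0 miss [-]
  3 | W B0 → L0 hit [D]
  4 | W B7 → L1 miss [D]
  5 | R B4 → L1 miss wb→B7 [-]
  6 | W B0 → L0 hit [D]
  7 | R B0 → L0 hit [D]
  8 | R B6 → L0 miss wb→B0 [-]
  9 | R B6 → L0 hit [-]

WB = [7, 0]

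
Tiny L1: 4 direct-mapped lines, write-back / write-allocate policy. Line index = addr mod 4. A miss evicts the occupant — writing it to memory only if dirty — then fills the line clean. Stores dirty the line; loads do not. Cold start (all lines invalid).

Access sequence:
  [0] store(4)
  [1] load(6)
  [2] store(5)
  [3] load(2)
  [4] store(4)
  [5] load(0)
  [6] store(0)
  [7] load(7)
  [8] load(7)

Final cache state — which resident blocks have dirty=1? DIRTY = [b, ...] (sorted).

0: W B4 → L0 miss [D]
1: R B6 → L2 miss [-]
2: W B5 → L1 miss [D]
3: R B2 → L2 miss [-]
4: W B4 → L0 hit [D]
5: R B0 → L0 miss wb→B4 [-]
6: W B0 → L0 hit [D]
7: R B7 → L3 miss [-]
8: R B7 → L3 hit [-]

DIRTY = [0, 5]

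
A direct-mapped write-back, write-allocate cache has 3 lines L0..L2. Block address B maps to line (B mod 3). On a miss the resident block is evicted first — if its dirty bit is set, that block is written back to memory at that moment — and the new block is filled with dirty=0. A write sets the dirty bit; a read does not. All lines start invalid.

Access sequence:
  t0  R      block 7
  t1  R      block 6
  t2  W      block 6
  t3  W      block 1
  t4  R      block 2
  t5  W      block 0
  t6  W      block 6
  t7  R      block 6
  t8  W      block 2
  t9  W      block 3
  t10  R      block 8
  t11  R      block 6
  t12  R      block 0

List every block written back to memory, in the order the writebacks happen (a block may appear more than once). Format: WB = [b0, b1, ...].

WB = [6, 0, 6, 2, 3]

0: R B7 -> L1 miss  d=-]
1: R B6 -> L0 miss  d=-]
2: W B6 -> L0 hit  d=D]
3: W B1 -> L1 miss  d=D]
4: R B2 -> L2 miss  d=-]
5: W B0 -> L0 miss wb->B6  d=D]
6: W B6 -> L0 miss wb->B0  d=D]
7: R B6 -> L0 hit  d=D]
8: W B2 -> L2 hit  d=D]
9: W B3 -> L0 miss wb->B6  d=D]
10: R B8 -> L2 miss wb->B2  d=-]
11: R B6 -> L0 miss wb->B3  d=-]
12: R B0 -> L0 miss  d=-]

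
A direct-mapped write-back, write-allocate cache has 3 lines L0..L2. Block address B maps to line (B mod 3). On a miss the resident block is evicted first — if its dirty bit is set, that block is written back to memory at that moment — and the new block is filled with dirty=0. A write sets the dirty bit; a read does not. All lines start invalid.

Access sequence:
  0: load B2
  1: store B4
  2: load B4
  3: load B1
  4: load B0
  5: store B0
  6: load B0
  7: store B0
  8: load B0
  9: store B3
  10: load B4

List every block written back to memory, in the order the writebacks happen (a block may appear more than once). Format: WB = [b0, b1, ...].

WB = [4, 0]

  0 | R B2 → L2 miss [-]
  1 | W B4 → L1 miss [D]
  2 | R B4 → L1 hit [D]
  3 | R B1 → L1 miss wb→B4 [-]
  4 | R B0 → L0 miss [-]
  5 | W B0 → L0 hit [D]
  6 | R B0 → L0 hit [D]
  7 | W B0 → L0 hit [D]
  8 | R B0 → L0 hit [D]
  9 | W B3 → L0 miss wb→B0 [D]
  10 | R B4 → L1 miss [-]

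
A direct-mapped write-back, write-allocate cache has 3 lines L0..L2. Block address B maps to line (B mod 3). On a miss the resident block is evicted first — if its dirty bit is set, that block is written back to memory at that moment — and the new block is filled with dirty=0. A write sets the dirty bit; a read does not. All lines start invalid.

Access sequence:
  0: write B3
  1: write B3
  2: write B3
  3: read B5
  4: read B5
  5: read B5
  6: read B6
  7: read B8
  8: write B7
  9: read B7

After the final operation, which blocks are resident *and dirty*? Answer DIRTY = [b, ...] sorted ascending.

DIRTY = [7]

0: W B3 -> L0 miss  d=D]
1: W B3 -> L0 hit  d=D]
2: W B3 -> L0 hit  d=D]
3: R B5 -> L2 miss  d=-]
4: R B5 -> L2 hit  d=-]
5: R B5 -> L2 hit  d=-]
6: R B6 -> L0 miss wb->B3  d=-]
7: R B8 -> L2 miss  d=-]
8: W B7 -> L1 miss  d=D]
9: R B7 -> L1 hit  d=D]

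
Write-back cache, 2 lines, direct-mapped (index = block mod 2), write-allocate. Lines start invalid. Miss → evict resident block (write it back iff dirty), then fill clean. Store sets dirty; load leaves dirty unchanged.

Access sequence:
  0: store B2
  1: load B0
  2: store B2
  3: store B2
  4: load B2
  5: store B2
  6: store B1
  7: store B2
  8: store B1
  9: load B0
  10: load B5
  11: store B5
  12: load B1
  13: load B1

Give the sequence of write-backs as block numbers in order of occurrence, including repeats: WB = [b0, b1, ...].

WB = [2, 2, 1, 5]

0: W B2 → L0 miss [D]
1: R B0 → L0 miss wb→B2 [-]
2: W B2 → L0 miss [D]
3: W B2 → L0 hit [D]
4: R B2 → L0 hit [D]
5: W B2 → L0 hit [D]
6: W B1 → L1 miss [D]
7: W B2 → L0 hit [D]
8: W B1 → L1 hit [D]
9: R B0 → L0 miss wb→B2 [-]
10: R B5 → L1 miss wb→B1 [-]
11: W B5 → L1 hit [D]
12: R B1 → L1 miss wb→B5 [-]
13: R B1 → L1 hit [-]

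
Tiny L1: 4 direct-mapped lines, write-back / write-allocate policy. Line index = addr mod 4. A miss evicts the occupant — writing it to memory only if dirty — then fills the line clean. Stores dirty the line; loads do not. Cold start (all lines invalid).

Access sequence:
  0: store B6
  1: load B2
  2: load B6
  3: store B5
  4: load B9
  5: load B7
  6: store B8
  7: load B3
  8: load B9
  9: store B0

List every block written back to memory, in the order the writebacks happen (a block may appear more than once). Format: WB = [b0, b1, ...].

  0 | W B6 → L2 miss [D]
  1 | R B2 → L2 miss wb→B6 [-]
  2 | R B6 → L2 miss [-]
  3 | W B5 → L1 miss [D]
  4 | R B9 → L1 miss wb→B5 [-]
  5 | R B7 → L3 miss [-]
  6 | W B8 → L0 miss [D]
  7 | R B3 → L3 miss [-]
  8 | R B9 → L1 hit [-]
  9 | W B0 → L0 miss wb→B8 [D]

WB = [6, 5, 8]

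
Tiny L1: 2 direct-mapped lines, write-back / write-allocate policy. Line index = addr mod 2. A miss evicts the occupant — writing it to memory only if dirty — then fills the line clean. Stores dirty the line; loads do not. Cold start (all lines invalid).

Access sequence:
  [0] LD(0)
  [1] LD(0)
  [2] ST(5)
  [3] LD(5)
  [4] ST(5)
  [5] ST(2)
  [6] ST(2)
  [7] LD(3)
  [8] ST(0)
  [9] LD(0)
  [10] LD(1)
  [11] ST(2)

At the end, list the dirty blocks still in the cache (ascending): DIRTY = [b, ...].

DIRTY = [2]

  0 | R B0 → L0 miss [-]
  1 | R B0 → L0 hit [-]
  2 | W B5 → L1 miss [D]
  3 | R B5 → L1 hit [D]
  4 | W B5 → L1 hit [D]
  5 | W B2 → L0 miss [D]
  6 | W B2 → L0 hit [D]
  7 | R B3 → L1 miss wb→B5 [-]
  8 | W B0 → L0 miss wb→B2 [D]
  9 | R B0 → L0 hit [D]
  10 | R B1 → L1 miss [-]
  11 | W B2 → L0 miss wb→B0 [D]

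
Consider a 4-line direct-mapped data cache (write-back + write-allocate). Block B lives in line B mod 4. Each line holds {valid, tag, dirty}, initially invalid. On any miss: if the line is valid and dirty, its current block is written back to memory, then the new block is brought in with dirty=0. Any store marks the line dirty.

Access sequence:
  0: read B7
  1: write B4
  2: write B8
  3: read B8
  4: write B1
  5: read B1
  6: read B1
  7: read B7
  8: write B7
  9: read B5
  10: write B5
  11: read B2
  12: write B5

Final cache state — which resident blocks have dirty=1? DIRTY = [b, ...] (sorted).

DIRTY = [5, 7, 8]

0: R B7 → L3 miss [-]
1: W B4 → L0 miss [D]
2: W B8 → L0 miss wb→B4 [D]
3: R B8 → L0 hit [D]
4: W B1 → L1 miss [D]
5: R B1 → L1 hit [D]
6: R B1 → L1 hit [D]
7: R B7 → L3 hit [-]
8: W B7 → L3 hit [D]
9: R B5 → L1 miss wb→B1 [-]
10: W B5 → L1 hit [D]
11: R B2 → L2 miss [-]
12: W B5 → L1 hit [D]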